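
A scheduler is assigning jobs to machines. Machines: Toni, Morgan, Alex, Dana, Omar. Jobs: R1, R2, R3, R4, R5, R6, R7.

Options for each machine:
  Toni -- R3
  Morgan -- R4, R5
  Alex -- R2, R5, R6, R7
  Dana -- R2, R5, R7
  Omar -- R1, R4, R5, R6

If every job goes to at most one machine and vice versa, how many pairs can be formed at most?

5

A valid assignment of size 5: Toni–R3, Morgan–R5, Alex–R7, Dana–R2, Omar–R4.
All 5 machines are matched, so no larger matching exists.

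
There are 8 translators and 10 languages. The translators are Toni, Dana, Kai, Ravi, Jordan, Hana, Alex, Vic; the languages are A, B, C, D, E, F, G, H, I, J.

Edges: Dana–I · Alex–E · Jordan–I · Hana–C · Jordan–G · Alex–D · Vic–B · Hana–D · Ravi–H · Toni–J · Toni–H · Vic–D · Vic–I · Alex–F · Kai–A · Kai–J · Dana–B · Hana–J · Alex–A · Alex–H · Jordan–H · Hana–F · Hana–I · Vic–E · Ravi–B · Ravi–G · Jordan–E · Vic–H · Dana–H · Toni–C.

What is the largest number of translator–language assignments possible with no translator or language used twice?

One maximum matching: Toni-C, Dana-H, Kai-J, Ravi-B, Jordan-G, Hana-F, Alex-A, Vic-E.
This saturates every translator, so 8 is the maximum.

8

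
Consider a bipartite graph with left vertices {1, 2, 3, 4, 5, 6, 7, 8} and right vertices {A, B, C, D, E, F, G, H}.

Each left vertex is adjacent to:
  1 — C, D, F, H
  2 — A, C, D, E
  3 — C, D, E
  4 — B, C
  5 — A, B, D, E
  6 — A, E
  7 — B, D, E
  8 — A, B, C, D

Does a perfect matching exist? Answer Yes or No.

The set {2, 3, 4, 5, 6, 7, 8} has only 5 neighbours ({A, B, C, D, E}), so by Hall's theorem at most 6 of the 8 left vertices can be matched.
Hence no matching covers every left vertex.

No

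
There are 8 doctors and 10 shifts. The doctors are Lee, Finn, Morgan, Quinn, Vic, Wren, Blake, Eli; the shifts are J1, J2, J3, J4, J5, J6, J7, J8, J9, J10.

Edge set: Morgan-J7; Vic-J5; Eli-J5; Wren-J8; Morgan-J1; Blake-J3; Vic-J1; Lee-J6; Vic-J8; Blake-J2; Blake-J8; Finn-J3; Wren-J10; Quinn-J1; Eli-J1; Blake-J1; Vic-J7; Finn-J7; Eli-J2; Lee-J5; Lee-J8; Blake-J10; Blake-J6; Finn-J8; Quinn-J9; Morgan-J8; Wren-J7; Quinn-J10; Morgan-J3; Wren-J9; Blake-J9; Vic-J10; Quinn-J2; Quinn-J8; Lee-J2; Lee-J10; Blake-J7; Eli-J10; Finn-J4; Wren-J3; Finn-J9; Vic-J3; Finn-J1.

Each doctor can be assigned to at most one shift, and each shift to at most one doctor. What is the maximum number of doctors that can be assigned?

8

A valid assignment of size 8: Lee–J6, Finn–J3, Morgan–J8, Quinn–J2, Vic–J7, Wren–J9, Blake–J1, Eli–J10.
All 8 doctors are matched, so no larger matching exists.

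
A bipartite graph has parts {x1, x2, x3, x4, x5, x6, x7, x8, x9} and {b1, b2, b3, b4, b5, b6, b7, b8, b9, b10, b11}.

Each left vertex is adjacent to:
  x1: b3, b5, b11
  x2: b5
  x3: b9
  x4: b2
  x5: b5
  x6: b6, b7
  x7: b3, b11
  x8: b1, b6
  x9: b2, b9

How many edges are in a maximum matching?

One maximum matching: x1→b11, x2→b5, x3→b9, x4→b2, x6→b7, x7→b3, x8→b6.
The set {x2, x3, x4, x5, x9} has only 3 neighbours ({b2, b5, b9}), so by Hall's theorem at most 7 of the 9 left vertices can be matched.

7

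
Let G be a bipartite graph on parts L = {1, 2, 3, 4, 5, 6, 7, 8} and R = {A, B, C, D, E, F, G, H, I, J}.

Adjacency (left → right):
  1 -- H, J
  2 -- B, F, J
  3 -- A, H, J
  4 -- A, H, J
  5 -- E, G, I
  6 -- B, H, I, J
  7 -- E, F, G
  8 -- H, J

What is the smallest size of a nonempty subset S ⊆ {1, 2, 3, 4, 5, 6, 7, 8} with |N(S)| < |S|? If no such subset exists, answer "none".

Take S = {1, 3, 4, 8}. Its neighbourhood is {A, H, J}, so |N(S)| = 3 < |S| = 4.
Every subset of size less than 4 has at least as many neighbours as members, so 4 is the minimum.

4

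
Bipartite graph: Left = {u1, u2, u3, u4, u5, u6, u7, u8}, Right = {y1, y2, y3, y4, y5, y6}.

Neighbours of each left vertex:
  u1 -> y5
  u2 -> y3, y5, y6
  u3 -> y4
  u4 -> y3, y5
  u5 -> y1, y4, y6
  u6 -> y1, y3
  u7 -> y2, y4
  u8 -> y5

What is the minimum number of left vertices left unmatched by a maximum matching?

2

One maximum matching: u1-y5, u2-y6, u3-y4, u4-y3, u5-y1, u7-y2.
The set {u1, u2, u3, u4, u5, u6, u8} has only 5 neighbours ({y1, y3, y4, y5, y6}), so by Hall's theorem at most 6 of the 8 left vertices can be matched.
That matches 6 of the 8, leaving 2 unmatched; no matching can do better.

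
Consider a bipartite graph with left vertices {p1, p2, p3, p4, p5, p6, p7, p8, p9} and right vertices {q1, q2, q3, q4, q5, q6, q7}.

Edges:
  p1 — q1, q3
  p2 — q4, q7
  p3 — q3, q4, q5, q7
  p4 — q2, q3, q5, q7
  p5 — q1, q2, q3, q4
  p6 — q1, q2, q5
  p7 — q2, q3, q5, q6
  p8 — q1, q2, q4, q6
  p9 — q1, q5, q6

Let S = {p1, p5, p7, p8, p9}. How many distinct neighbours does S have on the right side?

The union of neighbours of {p1, p5, p7, p8, p9} is {q1, q2, q3, q4, q5, q6}, which has 6 elements.
Since |N(S)| = 6 ≥ |S| = 5, Hall's condition holds for this subset.

6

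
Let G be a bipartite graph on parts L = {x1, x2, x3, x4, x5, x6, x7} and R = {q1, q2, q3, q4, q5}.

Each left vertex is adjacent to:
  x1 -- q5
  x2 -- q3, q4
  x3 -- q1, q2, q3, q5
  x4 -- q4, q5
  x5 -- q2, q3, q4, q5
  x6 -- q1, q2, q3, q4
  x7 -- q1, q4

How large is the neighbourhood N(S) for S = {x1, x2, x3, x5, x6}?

The union of neighbours of {x1, x2, x3, x5, x6} is {q1, q2, q3, q4, q5}, which has 5 elements.
Since |N(S)| = 5 ≥ |S| = 5, Hall's condition holds for this subset.

5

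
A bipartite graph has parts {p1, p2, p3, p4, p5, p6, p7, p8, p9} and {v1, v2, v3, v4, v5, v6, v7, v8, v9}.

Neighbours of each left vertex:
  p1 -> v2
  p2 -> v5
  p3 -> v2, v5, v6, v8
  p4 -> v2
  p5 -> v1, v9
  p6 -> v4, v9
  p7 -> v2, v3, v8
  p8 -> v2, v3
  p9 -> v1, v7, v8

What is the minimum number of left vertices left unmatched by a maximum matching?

One maximum matching: p1-v2, p2-v5, p3-v6, p5-v1, p6-v4, p7-v8, p8-v3, p9-v7.
The set {p1, p4} has only 1 neighbour ({v2}), so by Hall's theorem at most 8 of the 9 left vertices can be matched.
That matches 8 of the 9, leaving 1 unmatched; no matching can do better.

1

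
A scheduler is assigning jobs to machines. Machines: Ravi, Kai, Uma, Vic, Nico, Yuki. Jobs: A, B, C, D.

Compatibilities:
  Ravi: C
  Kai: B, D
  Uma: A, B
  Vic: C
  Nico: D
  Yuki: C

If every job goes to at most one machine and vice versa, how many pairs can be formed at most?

4

A valid assignment of size 4: Ravi-C, Kai-B, Uma-A, Nico-D.
The set {Ravi, Vic, Yuki} has only 1 neighbour ({C}), so by Hall's theorem at most 4 of the 6 machines can be matched.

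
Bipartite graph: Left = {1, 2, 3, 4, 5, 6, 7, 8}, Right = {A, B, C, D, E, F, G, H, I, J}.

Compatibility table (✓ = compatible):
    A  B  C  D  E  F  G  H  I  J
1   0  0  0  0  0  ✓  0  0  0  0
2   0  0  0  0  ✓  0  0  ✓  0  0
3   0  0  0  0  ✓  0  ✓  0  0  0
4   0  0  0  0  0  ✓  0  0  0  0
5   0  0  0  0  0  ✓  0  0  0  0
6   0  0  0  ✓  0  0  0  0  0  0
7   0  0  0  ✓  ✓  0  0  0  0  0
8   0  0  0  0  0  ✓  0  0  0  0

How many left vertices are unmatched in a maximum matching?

A valid assignment of size 5: 1→F, 2→H, 3→G, 6→D, 7→E.
The set {1, 4, 5, 8} has only 1 neighbour ({F}), so by Hall's theorem at most 5 of the 8 left vertices can be matched.
That matches 5 of the 8, leaving 3 unmatched; no matching can do better.

3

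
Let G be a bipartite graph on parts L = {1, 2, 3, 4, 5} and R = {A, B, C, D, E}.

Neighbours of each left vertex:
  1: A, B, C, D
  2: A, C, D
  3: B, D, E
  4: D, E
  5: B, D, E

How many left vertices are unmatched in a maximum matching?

A valid assignment of size 5: 1-A, 2-C, 3-E, 4-D, 5-B.
All 5 left vertices are matched, so no larger matching exists.
That matches 5 of the 5, leaving 0 unmatched; no matching can do better.

0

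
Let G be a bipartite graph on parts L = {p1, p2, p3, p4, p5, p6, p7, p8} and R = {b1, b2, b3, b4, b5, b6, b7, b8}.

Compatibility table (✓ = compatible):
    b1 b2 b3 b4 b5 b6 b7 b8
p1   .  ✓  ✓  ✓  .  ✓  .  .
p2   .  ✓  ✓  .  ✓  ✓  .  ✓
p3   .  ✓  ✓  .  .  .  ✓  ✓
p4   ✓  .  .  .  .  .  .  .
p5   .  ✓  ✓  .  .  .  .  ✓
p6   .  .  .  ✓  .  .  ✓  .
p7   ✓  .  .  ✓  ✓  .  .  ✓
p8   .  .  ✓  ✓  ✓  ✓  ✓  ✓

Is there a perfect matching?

Yes

A valid assignment of size 8: p1-b6, p2-b8, p3-b3, p4-b1, p5-b2, p6-b4, p7-b5, p8-b7.
Every left vertex is matched, so this is a perfect matching.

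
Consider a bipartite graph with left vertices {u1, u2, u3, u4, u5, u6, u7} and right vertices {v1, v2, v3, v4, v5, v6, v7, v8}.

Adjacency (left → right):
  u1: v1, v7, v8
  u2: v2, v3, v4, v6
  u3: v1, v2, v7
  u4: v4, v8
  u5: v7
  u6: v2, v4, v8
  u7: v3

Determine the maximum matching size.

One maximum matching: u1-v8, u2-v6, u3-v1, u4-v4, u5-v7, u6-v2, u7-v3.
This saturates every left vertex, so 7 is the maximum.

7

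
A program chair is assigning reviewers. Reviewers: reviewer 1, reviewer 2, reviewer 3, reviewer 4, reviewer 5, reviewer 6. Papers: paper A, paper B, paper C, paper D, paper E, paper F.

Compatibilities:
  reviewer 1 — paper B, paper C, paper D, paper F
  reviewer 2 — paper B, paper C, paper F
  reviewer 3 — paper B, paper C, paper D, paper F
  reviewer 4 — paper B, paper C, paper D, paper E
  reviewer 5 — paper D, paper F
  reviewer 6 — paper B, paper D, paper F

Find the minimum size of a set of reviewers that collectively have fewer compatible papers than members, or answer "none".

Take S = {reviewer 1, reviewer 2, reviewer 3, reviewer 5, reviewer 6}. Its neighbourhood is {paper B, paper C, paper D, paper F}, so |N(S)| = 4 < |S| = 5.
Every subset of size less than 5 has at least as many neighbours as members, so 5 is the minimum.

5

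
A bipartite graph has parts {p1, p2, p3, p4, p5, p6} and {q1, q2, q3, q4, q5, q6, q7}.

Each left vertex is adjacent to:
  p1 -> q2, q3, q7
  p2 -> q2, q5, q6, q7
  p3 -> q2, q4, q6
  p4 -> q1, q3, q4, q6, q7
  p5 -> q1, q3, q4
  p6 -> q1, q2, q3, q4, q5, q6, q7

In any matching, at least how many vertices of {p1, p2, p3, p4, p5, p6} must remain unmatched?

One maximum matching: p1-q2, p2-q5, p3-q6, p4-q7, p5-q3, p6-q4.
All 6 left vertices are matched, so no larger matching exists.
That matches 6 of the 6, leaving 0 unmatched; no matching can do better.

0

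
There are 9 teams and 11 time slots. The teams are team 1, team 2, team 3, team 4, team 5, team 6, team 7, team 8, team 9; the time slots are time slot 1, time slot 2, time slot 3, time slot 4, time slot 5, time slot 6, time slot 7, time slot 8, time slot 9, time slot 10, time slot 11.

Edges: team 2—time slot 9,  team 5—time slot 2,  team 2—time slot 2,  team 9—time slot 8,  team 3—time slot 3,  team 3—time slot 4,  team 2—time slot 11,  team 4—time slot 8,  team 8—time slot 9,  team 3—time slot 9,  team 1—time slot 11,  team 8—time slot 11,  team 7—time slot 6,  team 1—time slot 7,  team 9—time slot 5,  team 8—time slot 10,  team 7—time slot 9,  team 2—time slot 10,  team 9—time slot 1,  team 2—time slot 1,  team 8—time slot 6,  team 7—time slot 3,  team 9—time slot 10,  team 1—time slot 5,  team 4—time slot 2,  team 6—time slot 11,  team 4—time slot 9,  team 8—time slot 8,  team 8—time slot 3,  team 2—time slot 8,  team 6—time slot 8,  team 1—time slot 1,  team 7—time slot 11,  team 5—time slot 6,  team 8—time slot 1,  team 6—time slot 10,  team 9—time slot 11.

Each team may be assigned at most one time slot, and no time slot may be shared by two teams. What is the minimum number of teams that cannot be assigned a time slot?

A valid assignment of size 9: team 1→time slot 7, team 2→time slot 11, team 3→time slot 4, team 4→time slot 2, team 5→time slot 6, team 6→time slot 10, team 7→time slot 3, team 8→time slot 9, team 9→time slot 8.
This saturates every team, so 9 is the maximum.
That matches 9 of the 9, leaving 0 unmatched; no matching can do better.

0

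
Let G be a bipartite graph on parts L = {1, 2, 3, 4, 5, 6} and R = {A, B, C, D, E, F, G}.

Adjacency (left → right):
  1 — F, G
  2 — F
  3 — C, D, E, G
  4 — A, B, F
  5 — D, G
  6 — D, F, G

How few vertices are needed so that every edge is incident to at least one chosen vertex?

5

The 5 edges 1–G, 2–F, 3–E, 4–B, 5–D form a matching, so any vertex cover needs at least 5 vertices (one per matched edge).
Conversely {3, 4, D, F, G} meets every edge and has exactly 5 vertices, so 5 is optimal.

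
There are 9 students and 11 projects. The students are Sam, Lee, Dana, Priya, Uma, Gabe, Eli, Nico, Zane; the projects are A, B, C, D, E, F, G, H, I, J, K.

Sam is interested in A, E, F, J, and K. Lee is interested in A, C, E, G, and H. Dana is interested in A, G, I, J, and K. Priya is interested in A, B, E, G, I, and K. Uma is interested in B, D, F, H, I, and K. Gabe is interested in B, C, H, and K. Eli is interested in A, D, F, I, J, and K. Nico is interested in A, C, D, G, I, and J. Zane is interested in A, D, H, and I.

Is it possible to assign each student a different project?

For example, pair Sam→E, Lee→H, Dana→K, Priya→G, Uma→B, Gabe→C, Eli→A, Nico→J, Zane→I.
Every student is matched, so this matching saturates all of them.

Yes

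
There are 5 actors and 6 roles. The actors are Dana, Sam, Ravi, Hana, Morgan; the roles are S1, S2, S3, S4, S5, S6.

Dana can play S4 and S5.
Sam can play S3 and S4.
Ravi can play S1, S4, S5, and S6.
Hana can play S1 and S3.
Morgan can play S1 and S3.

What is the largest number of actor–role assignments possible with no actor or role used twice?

5

For example, pair Dana–S5, Sam–S4, Ravi–S6, Hana–S1, Morgan–S3.
All 5 actors are matched, so no larger matching exists.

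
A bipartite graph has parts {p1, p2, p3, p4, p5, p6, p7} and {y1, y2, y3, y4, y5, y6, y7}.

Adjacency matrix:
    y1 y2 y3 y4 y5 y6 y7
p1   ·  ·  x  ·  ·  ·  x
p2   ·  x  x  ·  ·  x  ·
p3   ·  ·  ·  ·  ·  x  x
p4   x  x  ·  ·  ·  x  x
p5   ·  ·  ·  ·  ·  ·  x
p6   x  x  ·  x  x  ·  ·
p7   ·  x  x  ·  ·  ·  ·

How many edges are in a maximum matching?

One maximum matching: p1–y3, p2–y2, p3–y6, p4–y1, p5–y7, p6–y5.
The set {p1, p2, p3, p5, p7} has only 4 neighbours ({y2, y3, y6, y7}), so by Hall's theorem at most 6 of the 7 left vertices can be matched.

6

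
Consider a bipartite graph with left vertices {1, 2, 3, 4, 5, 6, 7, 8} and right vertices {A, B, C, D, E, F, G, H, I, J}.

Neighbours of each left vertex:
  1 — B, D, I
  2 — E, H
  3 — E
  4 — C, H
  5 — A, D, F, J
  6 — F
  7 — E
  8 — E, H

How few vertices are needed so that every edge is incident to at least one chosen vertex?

{1, 4, 5, 6, E, H} is a vertex cover of size 6: every edge has an endpoint in this set.
No smaller cover exists because 1–B, 2–H, 3–E, 4–C, 5–J, 6–F is a matching of size 6, and a cover must include an endpoint of each of these disjoint edges (König's theorem).

6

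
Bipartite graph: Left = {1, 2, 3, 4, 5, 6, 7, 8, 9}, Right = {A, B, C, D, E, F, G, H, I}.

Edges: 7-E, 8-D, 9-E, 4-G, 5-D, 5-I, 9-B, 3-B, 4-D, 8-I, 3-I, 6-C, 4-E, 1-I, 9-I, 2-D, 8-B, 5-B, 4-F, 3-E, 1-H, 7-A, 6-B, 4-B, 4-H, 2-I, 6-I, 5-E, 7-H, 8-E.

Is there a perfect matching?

The set {2, 3, 5, 8, 9} has only 4 neighbours ({B, D, E, I}), so by Hall's theorem at most 8 of the 9 left vertices can be matched.
Hence no matching covers every left vertex.

No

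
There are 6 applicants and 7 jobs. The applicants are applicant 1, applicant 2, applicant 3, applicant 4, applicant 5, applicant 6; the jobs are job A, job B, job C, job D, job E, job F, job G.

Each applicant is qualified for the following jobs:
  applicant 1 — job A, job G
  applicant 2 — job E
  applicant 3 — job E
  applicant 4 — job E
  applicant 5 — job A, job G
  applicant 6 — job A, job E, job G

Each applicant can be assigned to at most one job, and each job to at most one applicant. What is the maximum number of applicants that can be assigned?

One maximum matching: applicant 1→job G, applicant 2→job E, applicant 5→job A.
The set {applicant 1, applicant 2, applicant 3, applicant 4, applicant 5, applicant 6} has only 3 neighbours ({job A, job E, job G}), so by Hall's theorem at most 3 of the 6 applicants can be matched.

3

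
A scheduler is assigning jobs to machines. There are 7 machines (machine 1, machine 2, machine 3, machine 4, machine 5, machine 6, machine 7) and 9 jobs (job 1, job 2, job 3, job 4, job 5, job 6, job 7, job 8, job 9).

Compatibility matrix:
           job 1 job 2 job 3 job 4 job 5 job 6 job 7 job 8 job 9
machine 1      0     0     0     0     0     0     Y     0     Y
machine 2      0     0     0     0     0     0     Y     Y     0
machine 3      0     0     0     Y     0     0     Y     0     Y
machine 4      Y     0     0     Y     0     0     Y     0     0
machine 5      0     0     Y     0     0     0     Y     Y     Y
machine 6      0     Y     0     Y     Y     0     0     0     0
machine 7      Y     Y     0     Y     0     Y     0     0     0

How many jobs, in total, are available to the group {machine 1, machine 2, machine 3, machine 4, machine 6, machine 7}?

8

The union of neighbours of {machine 1, machine 2, machine 3, machine 4, machine 6, machine 7} is {job 1, job 2, job 4, job 5, job 6, job 7, job 8, job 9}, which has 8 elements.
Since |N(S)| = 8 ≥ |S| = 6, Hall's condition holds for this subset.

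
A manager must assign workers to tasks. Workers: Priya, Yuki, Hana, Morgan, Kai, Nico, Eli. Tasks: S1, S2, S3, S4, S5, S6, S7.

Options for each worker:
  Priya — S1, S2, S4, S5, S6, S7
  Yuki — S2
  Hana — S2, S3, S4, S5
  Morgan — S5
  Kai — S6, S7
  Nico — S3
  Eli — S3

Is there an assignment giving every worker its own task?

The set {Nico, Eli} has only 1 neighbour ({S3}), so by Hall's theorem at most 6 of the 7 workers can be matched.
Hence no matching covers every worker.

No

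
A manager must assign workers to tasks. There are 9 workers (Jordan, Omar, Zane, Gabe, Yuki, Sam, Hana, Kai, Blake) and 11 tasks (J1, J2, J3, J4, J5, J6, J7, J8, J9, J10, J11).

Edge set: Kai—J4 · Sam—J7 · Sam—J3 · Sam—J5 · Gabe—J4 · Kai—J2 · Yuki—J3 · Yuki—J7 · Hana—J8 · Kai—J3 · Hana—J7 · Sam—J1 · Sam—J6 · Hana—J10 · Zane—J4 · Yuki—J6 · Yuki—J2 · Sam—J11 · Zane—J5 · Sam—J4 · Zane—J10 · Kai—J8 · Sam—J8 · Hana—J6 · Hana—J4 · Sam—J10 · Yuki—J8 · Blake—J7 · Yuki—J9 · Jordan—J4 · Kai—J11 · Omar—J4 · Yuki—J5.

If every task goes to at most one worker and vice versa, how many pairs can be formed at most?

A valid assignment of size 7: Jordan-J4, Zane-J5, Yuki-J9, Sam-J6, Hana-J10, Kai-J2, Blake-J7.
The set {Jordan, Omar, Gabe} has only 1 neighbour ({J4}), so by Hall's theorem at most 7 of the 9 workers can be matched.

7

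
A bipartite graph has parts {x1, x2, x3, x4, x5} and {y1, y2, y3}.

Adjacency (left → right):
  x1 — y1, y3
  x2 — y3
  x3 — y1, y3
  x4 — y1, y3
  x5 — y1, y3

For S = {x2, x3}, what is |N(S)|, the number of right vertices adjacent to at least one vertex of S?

The union of neighbours of {x2, x3} is {y1, y3}, which has 2 elements.
Since |N(S)| = 2 ≥ |S| = 2, Hall's condition holds for this subset.

2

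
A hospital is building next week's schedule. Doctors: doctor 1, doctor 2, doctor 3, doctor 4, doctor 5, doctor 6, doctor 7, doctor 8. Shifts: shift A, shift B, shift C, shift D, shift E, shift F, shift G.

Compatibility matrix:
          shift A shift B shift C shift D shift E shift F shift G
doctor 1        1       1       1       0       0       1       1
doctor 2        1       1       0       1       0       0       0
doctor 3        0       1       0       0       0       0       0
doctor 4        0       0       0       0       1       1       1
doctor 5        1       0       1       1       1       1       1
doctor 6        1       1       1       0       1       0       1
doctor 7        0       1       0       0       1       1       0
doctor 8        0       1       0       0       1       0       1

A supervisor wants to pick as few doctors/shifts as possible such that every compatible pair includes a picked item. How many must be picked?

7

{shift A, shift B, shift C, shift D, shift E, shift F, shift G} is a vertex cover of size 7: every edge has an endpoint in this set.
No smaller cover exists because doctor 1–shift C, doctor 2–shift D, doctor 3–shift B, doctor 4–shift G, doctor 5–shift F, doctor 6–shift A, doctor 7–shift E is a matching of size 7, and a cover must include an endpoint of each of these disjoint edges (König's theorem).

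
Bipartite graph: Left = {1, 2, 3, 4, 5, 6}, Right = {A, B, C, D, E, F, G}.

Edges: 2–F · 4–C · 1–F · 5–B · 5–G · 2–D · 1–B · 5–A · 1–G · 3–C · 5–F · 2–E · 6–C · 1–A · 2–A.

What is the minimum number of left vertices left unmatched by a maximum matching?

A valid assignment of size 4: 1–F, 2–E, 3–C, 5–B.
The set {3, 4, 6} has only 1 neighbour ({C}), so by Hall's theorem at most 4 of the 6 left vertices can be matched.
That matches 4 of the 6, leaving 2 unmatched; no matching can do better.

2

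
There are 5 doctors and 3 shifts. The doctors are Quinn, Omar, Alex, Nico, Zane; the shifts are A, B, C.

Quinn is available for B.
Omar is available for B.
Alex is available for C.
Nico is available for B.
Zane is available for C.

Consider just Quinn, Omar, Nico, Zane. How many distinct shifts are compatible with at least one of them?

2

The union of neighbours of {Quinn, Omar, Nico, Zane} is {B, C}, which has 2 elements.
Since |N(S)| = 2 < |S| = 4, Hall's condition fails for this subset.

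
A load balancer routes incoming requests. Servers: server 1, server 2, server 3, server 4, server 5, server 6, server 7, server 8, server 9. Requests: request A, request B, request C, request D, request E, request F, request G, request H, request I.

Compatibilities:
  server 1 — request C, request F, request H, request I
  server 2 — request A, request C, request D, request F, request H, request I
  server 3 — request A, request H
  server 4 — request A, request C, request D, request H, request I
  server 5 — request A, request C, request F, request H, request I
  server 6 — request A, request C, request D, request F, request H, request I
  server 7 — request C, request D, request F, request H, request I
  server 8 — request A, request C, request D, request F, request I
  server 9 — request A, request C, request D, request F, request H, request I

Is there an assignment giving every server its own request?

No

The set {server 1, server 2, server 3, server 4, server 5, server 6, server 7, server 8, server 9} has only 6 neighbours ({request A, request C, request D, request F, request H, request I}), so by Hall's theorem at most 6 of the 9 servers can be matched.
Hence no matching covers every server.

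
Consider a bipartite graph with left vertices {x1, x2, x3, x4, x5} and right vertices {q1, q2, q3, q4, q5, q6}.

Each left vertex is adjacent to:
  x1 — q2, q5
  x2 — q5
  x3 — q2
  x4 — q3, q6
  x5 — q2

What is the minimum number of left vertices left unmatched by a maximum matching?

2

A valid assignment of size 3: x1–q2, x2–q5, x4–q6.
The set {x1, x2, x3, x5} has only 2 neighbours ({q2, q5}), so by Hall's theorem at most 3 of the 5 left vertices can be matched.
That matches 3 of the 5, leaving 2 unmatched; no matching can do better.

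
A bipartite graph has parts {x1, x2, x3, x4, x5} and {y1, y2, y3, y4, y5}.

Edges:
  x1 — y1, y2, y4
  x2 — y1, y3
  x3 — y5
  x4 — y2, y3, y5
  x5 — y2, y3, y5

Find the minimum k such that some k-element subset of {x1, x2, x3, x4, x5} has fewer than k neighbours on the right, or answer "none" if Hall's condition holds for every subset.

none

A matching saturating every left vertex exists, for instance x1→y4, x2→y1, x3→y5, x4→y2, x5→y3.
By Hall's marriage theorem, this means |N(S)| ≥ |S| for every subset S, so no violating subset exists.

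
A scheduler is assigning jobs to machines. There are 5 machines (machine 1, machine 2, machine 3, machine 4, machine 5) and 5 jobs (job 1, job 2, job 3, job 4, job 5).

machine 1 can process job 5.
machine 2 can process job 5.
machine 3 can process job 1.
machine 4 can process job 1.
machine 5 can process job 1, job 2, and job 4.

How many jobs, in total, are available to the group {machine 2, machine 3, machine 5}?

The union of neighbours of {machine 2, machine 3, machine 5} is {job 1, job 2, job 4, job 5}, which has 4 elements.
Since |N(S)| = 4 ≥ |S| = 3, Hall's condition holds for this subset.

4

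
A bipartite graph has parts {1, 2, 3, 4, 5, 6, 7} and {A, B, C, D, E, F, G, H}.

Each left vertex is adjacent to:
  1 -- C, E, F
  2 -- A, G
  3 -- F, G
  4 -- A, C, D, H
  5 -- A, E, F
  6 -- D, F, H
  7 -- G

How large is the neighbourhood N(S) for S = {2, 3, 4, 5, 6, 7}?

The union of neighbours of {2, 3, 4, 5, 6, 7} is {A, C, D, E, F, G, H}, which has 7 elements.
Since |N(S)| = 7 ≥ |S| = 6, Hall's condition holds for this subset.

7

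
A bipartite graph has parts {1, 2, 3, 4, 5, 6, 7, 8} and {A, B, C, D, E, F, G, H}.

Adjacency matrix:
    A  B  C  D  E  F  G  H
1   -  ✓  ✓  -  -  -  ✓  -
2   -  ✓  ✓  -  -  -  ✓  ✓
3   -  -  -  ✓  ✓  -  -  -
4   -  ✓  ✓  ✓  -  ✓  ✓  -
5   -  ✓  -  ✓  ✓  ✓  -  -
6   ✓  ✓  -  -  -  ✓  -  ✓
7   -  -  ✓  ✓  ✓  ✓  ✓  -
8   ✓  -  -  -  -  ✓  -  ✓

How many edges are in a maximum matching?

8

For example, pair 1-B, 2-H, 3-D, 4-C, 5-E, 6-A, 7-G, 8-F.
All 8 left vertices are matched, so no larger matching exists.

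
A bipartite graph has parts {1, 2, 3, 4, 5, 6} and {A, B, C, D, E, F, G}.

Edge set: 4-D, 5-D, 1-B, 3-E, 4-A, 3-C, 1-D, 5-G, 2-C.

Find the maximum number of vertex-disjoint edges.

5

For example, pair 1→B, 2→C, 3→E, 4→D, 5→G.
The set {6} has only 0 neighbours (∅), so by Hall's theorem at most 5 of the 6 left vertices can be matched.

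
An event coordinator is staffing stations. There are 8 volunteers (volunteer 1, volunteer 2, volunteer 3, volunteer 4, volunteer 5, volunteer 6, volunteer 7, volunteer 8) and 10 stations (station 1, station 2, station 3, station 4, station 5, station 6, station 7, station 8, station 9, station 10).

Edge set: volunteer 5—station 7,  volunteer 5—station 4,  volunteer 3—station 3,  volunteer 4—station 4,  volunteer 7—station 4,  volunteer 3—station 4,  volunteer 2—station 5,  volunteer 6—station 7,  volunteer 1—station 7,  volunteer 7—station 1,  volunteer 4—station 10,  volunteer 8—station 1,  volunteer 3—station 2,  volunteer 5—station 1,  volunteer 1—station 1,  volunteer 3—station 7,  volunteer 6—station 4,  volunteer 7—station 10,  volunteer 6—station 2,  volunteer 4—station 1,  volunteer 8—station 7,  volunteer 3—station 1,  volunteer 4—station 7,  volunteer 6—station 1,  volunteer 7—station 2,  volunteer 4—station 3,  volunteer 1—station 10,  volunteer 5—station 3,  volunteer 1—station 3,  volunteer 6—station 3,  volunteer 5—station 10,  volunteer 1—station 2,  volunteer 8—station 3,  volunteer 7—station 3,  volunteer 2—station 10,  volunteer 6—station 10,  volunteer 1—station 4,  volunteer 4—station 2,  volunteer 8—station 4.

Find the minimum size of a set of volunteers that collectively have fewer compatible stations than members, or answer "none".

7

Take S = {volunteer 1, volunteer 3, volunteer 4, volunteer 5, volunteer 6, volunteer 7, volunteer 8}. Its neighbourhood is {station 1, station 2, station 3, station 4, station 7, station 10}, so |N(S)| = 6 < |S| = 7.
Every subset of size less than 7 has at least as many neighbours as members, so 7 is the minimum.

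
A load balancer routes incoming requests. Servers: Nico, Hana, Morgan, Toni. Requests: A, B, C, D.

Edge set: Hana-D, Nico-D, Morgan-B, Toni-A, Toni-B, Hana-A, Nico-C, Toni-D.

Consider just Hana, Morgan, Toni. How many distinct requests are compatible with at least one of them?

3

The union of neighbours of {Hana, Morgan, Toni} is {A, B, D}, which has 3 elements.
Since |N(S)| = 3 ≥ |S| = 3, Hall's condition holds for this subset.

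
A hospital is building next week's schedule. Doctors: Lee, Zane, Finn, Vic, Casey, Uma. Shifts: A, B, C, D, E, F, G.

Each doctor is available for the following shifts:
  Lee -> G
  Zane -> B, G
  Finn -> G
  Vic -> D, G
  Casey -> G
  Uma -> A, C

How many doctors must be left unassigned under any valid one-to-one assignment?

2

One maximum matching: Lee→G, Zane→B, Vic→D, Uma→C.
The set {Lee, Finn, Casey} has only 1 neighbour ({G}), so by Hall's theorem at most 4 of the 6 doctors can be matched.
That matches 4 of the 6, leaving 2 unmatched; no matching can do better.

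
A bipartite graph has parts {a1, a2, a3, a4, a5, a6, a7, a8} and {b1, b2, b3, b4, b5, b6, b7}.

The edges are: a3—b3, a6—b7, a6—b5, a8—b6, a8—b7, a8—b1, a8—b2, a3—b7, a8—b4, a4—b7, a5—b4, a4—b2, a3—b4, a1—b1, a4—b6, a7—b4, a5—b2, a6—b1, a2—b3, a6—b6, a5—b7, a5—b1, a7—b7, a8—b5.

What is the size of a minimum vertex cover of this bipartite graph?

7

The 7 edges a1–b1, a2–b3, a3–b4, a4–b6, a5–b2, a6–b5, a7–b7 form a matching, so any vertex cover needs at least 7 vertices (one per matched edge).
Conversely {b1, b2, b3, b4, b5, b6, b7} meets every edge and has exactly 7 vertices, so 7 is optimal.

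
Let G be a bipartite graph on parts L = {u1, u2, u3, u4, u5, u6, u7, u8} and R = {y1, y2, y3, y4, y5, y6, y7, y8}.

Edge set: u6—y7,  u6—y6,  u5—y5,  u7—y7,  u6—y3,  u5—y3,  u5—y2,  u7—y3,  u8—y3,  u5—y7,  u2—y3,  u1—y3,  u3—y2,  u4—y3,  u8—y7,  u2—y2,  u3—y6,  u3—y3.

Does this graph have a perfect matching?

No

The set {u1, u2, u3, u4, u6, u7, u8} has only 4 neighbours ({y2, y3, y6, y7}), so by Hall's theorem at most 5 of the 8 left vertices can be matched.
Hence no matching covers every left vertex.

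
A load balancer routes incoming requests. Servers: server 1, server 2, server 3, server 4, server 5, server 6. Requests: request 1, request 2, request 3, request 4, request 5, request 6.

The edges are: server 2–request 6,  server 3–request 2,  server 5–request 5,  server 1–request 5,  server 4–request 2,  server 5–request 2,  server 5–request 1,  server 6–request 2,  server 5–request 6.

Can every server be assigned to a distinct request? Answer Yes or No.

The set {server 3, server 4, server 6} has only 1 neighbour ({request 2}), so by Hall's theorem at most 4 of the 6 servers can be matched.
Hence no matching covers every server.

No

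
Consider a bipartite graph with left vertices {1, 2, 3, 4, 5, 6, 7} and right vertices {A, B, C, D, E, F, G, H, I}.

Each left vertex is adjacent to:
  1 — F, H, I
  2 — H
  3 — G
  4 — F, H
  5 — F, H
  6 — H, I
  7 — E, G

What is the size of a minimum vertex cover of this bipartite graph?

The 5 edges 1–I, 2–H, 3–G, 4–F, 7–E form a matching, so any vertex cover needs at least 5 vertices (one per matched edge).
Conversely {3, 7, F, H, I} meets every edge and has exactly 5 vertices, so 5 is optimal.

5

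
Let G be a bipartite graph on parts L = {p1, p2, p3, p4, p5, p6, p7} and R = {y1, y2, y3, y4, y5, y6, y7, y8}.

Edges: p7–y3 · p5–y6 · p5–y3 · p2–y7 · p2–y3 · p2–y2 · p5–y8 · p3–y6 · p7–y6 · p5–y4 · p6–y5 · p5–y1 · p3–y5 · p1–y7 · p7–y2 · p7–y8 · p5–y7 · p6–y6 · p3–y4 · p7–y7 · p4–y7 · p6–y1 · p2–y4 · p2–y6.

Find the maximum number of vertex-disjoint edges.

6

A valid assignment of size 6: p1-y7, p2-y4, p3-y5, p5-y3, p6-y1, p7-y6.
The set {p1, p4} has only 1 neighbour ({y7}), so by Hall's theorem at most 6 of the 7 left vertices can be matched.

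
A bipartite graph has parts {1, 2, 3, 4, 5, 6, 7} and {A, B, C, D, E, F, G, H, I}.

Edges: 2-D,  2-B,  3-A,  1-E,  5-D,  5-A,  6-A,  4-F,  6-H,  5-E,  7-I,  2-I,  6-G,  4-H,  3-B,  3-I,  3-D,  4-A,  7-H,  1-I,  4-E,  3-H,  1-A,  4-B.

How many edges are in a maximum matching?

7

A valid assignment of size 7: 1-I, 2-B, 3-A, 4-E, 5-D, 6-G, 7-H.
All 7 left vertices are matched, so no larger matching exists.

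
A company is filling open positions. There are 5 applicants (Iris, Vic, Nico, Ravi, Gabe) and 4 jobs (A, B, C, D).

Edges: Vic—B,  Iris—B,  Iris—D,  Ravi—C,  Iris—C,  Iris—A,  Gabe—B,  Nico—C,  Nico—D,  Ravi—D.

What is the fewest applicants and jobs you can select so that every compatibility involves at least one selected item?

The 4 edges Iris–A, Vic–B, Nico–D, Ravi–C form a matching, so any vertex cover needs at least 4 vertices (one per matched edge).
Conversely {Iris, Nico, Ravi, B} meets every edge and has exactly 4 vertices, so 4 is optimal.

4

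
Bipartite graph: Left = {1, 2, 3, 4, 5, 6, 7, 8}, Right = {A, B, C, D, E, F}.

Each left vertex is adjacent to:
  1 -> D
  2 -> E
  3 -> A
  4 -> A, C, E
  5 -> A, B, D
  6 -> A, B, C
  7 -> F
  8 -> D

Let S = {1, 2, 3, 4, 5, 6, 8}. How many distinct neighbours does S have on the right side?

The union of neighbours of {1, 2, 3, 4, 5, 6, 8} is {A, B, C, D, E}, which has 5 elements.
Since |N(S)| = 5 < |S| = 7, Hall's condition fails for this subset.

5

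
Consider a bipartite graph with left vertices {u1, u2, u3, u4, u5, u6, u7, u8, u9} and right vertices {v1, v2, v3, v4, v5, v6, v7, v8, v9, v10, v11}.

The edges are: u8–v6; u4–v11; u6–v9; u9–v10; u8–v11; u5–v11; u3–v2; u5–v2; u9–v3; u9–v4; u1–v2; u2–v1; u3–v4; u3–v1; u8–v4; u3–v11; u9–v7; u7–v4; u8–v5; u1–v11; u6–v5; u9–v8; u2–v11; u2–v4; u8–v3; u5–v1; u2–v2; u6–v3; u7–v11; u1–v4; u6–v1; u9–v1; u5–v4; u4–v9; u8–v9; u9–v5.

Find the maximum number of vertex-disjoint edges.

8

One maximum matching: u1-v11, u2-v4, u3-v1, u4-v9, u5-v2, u6-v5, u8-v3, u9-v8.
The set {u1, u2, u3, u5, u7} has only 4 neighbours ({v1, v11, v2, v4}), so by Hall's theorem at most 8 of the 9 left vertices can be matched.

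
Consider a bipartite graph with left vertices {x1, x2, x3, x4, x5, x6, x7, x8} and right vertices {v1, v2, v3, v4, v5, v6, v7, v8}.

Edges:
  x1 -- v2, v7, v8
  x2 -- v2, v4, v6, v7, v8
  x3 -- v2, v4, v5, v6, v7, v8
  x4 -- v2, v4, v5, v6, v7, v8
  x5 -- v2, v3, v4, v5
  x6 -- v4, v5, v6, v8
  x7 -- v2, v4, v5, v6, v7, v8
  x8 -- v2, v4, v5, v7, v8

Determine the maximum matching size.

7

One maximum matching: x1-v7, x2-v4, x3-v6, x4-v2, x5-v3, x6-v5, x7-v8.
The set {x1, x2, x3, x4, x6, x7, x8} has only 6 neighbours ({v2, v4, v5, v6, v7, v8}), so by Hall's theorem at most 7 of the 8 left vertices can be matched.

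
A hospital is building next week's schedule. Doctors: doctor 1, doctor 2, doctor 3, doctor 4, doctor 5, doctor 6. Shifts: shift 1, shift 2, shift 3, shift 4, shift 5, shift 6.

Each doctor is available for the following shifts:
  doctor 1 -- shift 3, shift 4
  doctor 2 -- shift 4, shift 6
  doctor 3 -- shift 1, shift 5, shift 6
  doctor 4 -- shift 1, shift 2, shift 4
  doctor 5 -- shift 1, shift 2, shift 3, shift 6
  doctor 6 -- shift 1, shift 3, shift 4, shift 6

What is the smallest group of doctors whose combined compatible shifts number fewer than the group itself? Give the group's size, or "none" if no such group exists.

A matching saturating every doctor exists, for instance doctor 1→shift 3, doctor 2→shift 4, doctor 3→shift 5, doctor 4→shift 2, doctor 5→shift 1, doctor 6→shift 6.
By Hall's marriage theorem, this means |N(S)| ≥ |S| for every subset S, so no violating subset exists.

none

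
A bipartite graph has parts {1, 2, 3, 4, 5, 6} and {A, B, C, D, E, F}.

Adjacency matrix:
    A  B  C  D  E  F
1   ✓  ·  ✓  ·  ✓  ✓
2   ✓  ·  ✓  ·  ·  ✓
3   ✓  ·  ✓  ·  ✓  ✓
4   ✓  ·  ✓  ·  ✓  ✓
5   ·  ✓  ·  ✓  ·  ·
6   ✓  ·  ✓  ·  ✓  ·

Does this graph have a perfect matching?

No

The set {1, 2, 3, 4, 6} has only 4 neighbours ({A, C, E, F}), so by Hall's theorem at most 5 of the 6 left vertices can be matched.
Hence no matching covers every left vertex.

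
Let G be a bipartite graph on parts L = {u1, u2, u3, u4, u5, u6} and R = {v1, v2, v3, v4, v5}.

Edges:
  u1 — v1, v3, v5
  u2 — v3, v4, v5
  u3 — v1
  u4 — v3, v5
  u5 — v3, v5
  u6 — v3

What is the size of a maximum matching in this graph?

A valid assignment of size 4: u1–v5, u2–v4, u3–v1, u4–v3.
The set {u1, u3, u4, u5, u6} has only 3 neighbours ({v1, v3, v5}), so by Hall's theorem at most 4 of the 6 left vertices can be matched.

4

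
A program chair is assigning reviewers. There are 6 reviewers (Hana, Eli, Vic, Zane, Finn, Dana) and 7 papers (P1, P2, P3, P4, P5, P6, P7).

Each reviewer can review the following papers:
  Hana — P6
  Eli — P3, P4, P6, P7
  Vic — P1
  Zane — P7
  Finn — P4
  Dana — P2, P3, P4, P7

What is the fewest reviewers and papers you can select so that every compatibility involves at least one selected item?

The 6 edges Hana–P6, Eli–P3, Vic–P1, Zane–P7, Finn–P4, Dana–P2 form a matching, so any vertex cover needs at least 6 vertices (one per matched edge).
Conversely {Hana, Eli, Vic, Zane, Finn, Dana} meets every edge and has exactly 6 vertices, so 6 is optimal.

6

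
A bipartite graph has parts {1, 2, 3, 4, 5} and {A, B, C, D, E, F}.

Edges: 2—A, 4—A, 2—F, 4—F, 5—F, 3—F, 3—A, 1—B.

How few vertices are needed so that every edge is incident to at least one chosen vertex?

{1, A, F} is a vertex cover of size 3: every edge has an endpoint in this set.
No smaller cover exists because 1–B, 2–A, 3–F is a matching of size 3, and a cover must include an endpoint of each of these disjoint edges (König's theorem).

3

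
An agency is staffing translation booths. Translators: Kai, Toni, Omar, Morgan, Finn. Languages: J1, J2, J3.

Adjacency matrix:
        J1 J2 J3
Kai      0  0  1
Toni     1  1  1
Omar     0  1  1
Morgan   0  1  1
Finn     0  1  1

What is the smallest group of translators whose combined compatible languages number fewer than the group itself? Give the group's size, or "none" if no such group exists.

3

Take S = {Kai, Omar, Morgan}. Its neighbourhood is {J2, J3}, so |N(S)| = 2 < |S| = 3.
Every subset of size less than 3 has at least as many neighbours as members, so 3 is the minimum.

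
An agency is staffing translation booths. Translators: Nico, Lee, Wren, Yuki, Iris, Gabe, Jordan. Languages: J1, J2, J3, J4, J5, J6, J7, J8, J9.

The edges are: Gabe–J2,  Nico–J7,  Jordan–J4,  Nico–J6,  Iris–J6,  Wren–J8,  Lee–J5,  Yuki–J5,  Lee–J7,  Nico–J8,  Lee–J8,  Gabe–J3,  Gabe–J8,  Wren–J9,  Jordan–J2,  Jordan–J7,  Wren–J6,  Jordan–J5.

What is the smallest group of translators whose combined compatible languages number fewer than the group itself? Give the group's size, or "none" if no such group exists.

none

A matching saturating every translator exists, for instance Nico→J7, Lee→J8, Wren→J9, Yuki→J5, Iris→J6, Gabe→J3, Jordan→J2.
By Hall's marriage theorem, this means |N(S)| ≥ |S| for every subset S, so no violating subset exists.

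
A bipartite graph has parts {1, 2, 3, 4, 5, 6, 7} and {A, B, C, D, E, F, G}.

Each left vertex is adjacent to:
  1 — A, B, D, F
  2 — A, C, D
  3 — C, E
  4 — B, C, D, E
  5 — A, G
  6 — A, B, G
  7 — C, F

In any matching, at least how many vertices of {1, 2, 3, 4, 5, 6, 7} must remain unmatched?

0

For example, pair 1–B, 2–D, 3–C, 4–E, 5–A, 6–G, 7–F.
This saturates every left vertex, so 7 is the maximum.
That matches 7 of the 7, leaving 0 unmatched; no matching can do better.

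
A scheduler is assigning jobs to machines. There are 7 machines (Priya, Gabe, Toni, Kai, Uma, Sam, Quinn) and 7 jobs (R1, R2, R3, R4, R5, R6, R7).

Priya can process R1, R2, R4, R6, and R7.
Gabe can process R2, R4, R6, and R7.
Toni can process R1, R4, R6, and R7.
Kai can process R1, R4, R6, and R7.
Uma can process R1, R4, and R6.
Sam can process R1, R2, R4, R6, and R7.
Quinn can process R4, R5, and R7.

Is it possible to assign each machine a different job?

The set {Priya, Gabe, Toni, Kai, Uma, Sam} has only 5 neighbours ({R1, R2, R4, R6, R7}), so by Hall's theorem at most 6 of the 7 machines can be matched.
Hence no matching covers every machine.

No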